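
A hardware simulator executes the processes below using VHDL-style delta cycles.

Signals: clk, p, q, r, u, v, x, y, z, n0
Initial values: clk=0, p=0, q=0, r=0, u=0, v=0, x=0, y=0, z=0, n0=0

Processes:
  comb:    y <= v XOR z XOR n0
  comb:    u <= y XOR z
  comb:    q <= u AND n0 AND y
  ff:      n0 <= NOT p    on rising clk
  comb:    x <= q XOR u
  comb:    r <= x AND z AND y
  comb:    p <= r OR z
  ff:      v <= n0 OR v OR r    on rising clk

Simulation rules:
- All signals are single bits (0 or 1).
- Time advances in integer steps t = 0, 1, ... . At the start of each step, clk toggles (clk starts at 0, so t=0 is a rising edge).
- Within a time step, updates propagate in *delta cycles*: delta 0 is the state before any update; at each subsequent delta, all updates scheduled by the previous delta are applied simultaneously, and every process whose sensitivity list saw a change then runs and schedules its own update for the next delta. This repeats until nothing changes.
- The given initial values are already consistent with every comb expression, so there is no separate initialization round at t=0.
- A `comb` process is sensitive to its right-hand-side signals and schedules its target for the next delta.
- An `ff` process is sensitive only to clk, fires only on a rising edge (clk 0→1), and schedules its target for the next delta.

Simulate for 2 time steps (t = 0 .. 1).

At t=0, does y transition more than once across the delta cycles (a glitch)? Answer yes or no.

[bits: u,v,y,r,z,clk,q,x,n0,p]
t=0: Δ0=0000000000 Δ1=0000010000 Δ2=0000010010 Δ3=0010010010 Δ4=1010010010 Δ5=1010011110 Δ6=1010011010 | 6Δ
t=1: Δ0=1010011010 Δ1=1010001010 | 1Δ

no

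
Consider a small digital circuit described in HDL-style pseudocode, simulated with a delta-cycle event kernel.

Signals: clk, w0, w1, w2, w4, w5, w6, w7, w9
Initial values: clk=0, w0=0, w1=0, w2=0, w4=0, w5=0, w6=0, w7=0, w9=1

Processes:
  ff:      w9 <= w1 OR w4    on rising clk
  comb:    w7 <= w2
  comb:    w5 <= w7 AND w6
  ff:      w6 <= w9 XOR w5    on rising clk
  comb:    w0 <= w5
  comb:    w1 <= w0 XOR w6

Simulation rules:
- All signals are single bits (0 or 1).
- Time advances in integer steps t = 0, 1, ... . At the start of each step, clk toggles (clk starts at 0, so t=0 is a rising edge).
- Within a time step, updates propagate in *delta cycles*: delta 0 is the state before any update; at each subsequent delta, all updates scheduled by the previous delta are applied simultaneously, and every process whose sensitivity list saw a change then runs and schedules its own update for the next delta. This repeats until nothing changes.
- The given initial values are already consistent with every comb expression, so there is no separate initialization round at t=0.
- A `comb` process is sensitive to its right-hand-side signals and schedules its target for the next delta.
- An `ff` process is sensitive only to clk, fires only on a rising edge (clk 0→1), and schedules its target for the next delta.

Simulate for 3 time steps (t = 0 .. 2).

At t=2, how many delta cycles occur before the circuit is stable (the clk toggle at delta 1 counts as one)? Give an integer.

3

t0.Δ0 w5=0 w0=0 w6=0 w4=0 clk=0 w1=0 w2=0 w7=0 w9=1
t0.Δ1 w5=0 w0=0 w6=0 w4=0 clk=1 w1=0 w2=0 w7=0 w9=1
t0.Δ2 w5=0 w0=0 w6=1 w4=0 clk=1 w1=0 w2=0 w7=0 w9=0
t0.Δ3 w5=0 w0=0 w6=1 w4=0 clk=1 w1=1 w2=0 w7=0 w9=0
t1.Δ0 w5=0 w0=0 w6=1 w4=0 clk=1 w1=1 w2=0 w7=0 w9=0
t1.Δ1 w5=0 w0=0 w6=1 w4=0 clk=0 w1=1 w2=0 w7=0 w9=0
t2.Δ0 w5=0 w0=0 w6=1 w4=0 clk=0 w1=1 w2=0 w7=0 w9=0
t2.Δ1 w5=0 w0=0 w6=1 w4=0 clk=1 w1=1 w2=0 w7=0 w9=0
t2.Δ2 w5=0 w0=0 w6=0 w4=0 clk=1 w1=1 w2=0 w7=0 w9=1
t2.Δ3 w5=0 w0=0 w6=0 w4=0 clk=1 w1=0 w2=0 w7=0 w9=1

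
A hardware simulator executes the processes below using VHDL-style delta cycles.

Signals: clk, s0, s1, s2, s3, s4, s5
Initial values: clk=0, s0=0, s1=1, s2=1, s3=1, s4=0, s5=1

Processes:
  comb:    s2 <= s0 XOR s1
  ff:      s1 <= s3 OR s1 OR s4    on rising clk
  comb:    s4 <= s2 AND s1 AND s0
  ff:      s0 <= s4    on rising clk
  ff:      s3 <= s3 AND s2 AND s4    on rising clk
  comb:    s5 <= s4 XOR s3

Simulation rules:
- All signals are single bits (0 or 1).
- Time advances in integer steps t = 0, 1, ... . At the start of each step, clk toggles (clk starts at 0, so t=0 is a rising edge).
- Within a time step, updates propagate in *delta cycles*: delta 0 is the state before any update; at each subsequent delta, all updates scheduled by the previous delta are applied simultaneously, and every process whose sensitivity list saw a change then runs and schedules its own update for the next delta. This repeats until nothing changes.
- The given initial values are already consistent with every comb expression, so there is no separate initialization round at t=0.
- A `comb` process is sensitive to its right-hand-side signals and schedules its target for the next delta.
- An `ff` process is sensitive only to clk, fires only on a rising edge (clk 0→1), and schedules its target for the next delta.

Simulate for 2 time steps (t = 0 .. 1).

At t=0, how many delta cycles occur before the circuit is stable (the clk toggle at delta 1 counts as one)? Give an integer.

t=0 Δ0: s2=1 s5=1 s4=0 s1=1 s3=1 clk=0 s0=0
  Δ1: clk:0→1
  Δ2: s3:1→0
  Δ3: s5:1→0
  (3Δ to stable)
t=1 Δ0: s2=1 s5=0 s4=0 s1=1 s3=0 clk=1 s0=0
  Δ1: clk:1→0
  (1Δ to stable)

3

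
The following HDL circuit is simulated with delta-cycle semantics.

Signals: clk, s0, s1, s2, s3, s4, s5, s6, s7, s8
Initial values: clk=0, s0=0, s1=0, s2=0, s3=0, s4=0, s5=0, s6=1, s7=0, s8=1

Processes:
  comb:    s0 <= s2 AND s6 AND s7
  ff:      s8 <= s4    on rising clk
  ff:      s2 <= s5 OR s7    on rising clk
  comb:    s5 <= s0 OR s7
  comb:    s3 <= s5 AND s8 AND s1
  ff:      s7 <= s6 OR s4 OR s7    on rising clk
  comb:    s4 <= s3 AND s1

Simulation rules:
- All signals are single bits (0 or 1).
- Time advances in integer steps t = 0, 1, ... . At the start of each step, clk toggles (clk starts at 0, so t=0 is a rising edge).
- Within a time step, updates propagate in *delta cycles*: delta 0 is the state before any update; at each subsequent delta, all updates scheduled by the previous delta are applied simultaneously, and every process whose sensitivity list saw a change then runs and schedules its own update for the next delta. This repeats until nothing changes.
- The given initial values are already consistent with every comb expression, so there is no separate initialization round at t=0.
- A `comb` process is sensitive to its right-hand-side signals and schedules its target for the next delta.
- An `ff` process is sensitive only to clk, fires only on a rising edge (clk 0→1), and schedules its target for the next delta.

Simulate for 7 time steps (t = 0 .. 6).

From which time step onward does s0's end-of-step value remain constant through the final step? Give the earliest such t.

2

t=0 Δ0: s2=0 clk=0 s0=0 s5=0 s3=0 s6=1 s4=0 s7=0 s8=1 s1=0
  Δ1: clk:0→1
  Δ2: s7:0→1, s8:1→0
  Δ3: s5:0→1
  (3Δ to stable)
t=1 Δ0: s2=0 clk=1 s0=0 s5=1 s3=0 s6=1 s4=0 s7=1 s8=0 s1=0
  Δ1: clk:1→0
  (1Δ to stable)
t=2 Δ0: s2=0 clk=0 s0=0 s5=1 s3=0 s6=1 s4=0 s7=1 s8=0 s1=0
  Δ1: clk:0→1
  Δ2: s2:0→1
  Δ3: s0:0→1
  (3Δ to stable)
t=3 Δ0: s2=1 clk=1 s0=1 s5=1 s3=0 s6=1 s4=0 s7=1 s8=0 s1=0
  Δ1: clk:1→0
  (1Δ to stable)
t=4 Δ0: s2=1 clk=0 s0=1 s5=1 s3=0 s6=1 s4=0 s7=1 s8=0 s1=0
  Δ1: clk:0→1
  (1Δ to stable)
t=5 Δ0: s2=1 clk=1 s0=1 s5=1 s3=0 s6=1 s4=0 s7=1 s8=0 s1=0
  Δ1: clk:1→0
  (1Δ to stable)
t=6 Δ0: s2=1 clk=0 s0=1 s5=1 s3=0 s6=1 s4=0 s7=1 s8=0 s1=0
  Δ1: clk:0→1
  (1Δ to stable)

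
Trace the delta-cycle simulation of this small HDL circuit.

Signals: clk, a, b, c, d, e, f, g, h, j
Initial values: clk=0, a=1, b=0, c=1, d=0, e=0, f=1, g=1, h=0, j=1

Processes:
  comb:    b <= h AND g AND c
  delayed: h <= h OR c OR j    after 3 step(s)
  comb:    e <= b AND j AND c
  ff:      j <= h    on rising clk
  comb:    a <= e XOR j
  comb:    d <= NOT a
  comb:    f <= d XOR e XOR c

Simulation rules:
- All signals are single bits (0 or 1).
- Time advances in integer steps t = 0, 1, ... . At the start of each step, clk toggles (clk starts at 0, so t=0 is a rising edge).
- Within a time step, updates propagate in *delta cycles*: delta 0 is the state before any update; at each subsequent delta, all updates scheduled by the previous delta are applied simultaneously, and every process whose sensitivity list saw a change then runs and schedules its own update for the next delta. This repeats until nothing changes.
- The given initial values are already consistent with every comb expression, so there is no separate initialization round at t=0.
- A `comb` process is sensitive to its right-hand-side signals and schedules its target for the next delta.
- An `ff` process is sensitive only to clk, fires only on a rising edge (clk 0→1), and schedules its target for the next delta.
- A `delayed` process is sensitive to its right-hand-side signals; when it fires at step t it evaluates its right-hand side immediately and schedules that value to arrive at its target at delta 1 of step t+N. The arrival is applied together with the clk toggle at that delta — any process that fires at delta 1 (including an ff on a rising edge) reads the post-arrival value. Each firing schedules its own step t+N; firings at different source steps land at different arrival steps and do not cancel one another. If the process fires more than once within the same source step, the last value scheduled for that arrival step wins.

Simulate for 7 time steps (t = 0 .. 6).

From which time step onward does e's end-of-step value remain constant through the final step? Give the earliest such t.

t=0 Δ0: d=0 c=1 f=1 a=1 j=1 clk=0 g=1 h=0 b=0 e=0
  Δ1: clk:0→1
  Δ2: j:1→0
  Δ3: a:1→0
  Δ4: d:0→1
  Δ5: f:1→0
  (5Δ to stable)
t=1 Δ0: d=1 c=1 f=0 a=0 j=0 clk=1 g=1 h=0 b=0 e=0
  Δ1: clk:1→0
  (1Δ to stable)
t=2 Δ0: d=1 c=1 f=0 a=0 j=0 clk=0 g=1 h=0 b=0 e=0
  Δ1: clk:0→1
  (1Δ to stable)
t=3 Δ0: d=1 c=1 f=0 a=0 j=0 clk=1 g=1 h=0 b=0 e=0
  Δ1: clk:1→0, h:0→1
  Δ2: b:0→1
  (2Δ to stable)
t=4 Δ0: d=1 c=1 f=0 a=0 j=0 clk=0 g=1 h=1 b=1 e=0
  Δ1: clk:0→1
  Δ2: j:0→1
  Δ3: a:0→1, e:0→1
  Δ4: d:1→0, f:0→1, a:1→0
  Δ5: d:0→1, f:1→0
  Δ6: f:0→1
  (6Δ to stable)
t=5 Δ0: d=1 c=1 f=1 a=0 j=1 clk=1 g=1 h=1 b=1 e=1
  Δ1: clk:1→0
  (1Δ to stable)
t=6 Δ0: d=1 c=1 f=1 a=0 j=1 clk=0 g=1 h=1 b=1 e=1
  Δ1: clk:0→1
  (1Δ to stable)

4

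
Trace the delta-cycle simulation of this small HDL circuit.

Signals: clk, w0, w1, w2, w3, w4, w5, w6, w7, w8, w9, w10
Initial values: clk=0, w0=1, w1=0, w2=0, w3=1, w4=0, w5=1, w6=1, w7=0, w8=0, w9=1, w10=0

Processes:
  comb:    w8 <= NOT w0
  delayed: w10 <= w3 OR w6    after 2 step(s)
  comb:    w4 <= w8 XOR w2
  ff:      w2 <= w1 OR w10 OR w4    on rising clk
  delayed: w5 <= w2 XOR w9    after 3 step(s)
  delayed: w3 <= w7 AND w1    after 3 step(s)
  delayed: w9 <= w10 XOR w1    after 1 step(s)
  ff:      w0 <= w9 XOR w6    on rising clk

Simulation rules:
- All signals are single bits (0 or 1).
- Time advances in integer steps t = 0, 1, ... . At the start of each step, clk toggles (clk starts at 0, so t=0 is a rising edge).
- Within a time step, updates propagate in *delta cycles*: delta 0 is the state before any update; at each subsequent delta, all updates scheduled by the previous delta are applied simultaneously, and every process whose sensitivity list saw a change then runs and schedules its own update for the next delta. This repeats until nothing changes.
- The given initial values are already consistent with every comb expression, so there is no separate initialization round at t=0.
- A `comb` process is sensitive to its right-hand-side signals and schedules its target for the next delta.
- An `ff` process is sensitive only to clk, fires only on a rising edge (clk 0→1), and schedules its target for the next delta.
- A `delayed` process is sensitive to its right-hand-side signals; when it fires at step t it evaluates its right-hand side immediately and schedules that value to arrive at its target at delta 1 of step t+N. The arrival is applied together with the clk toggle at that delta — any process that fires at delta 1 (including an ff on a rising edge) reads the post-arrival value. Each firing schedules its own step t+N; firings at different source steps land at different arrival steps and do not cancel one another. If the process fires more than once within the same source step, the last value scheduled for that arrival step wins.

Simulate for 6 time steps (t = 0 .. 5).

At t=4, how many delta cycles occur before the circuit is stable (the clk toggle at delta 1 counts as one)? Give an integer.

[bits: w8,w7,w5,w6,w9,clk,w10,w2,w0,w3,w4,w1]
t=0: Δ0=001110001100 Δ1=001111001100 Δ2=001111000100 Δ3=101111000100 Δ4=101111000110 | 4Δ
t=1: Δ0=101111000110 Δ1=101110000110 | 1Δ
t=2: Δ0=101110000110 Δ1=101111000110 Δ2=101111010110 Δ3=101111010100 | 3Δ
t=3: Δ0=101111010100 Δ1=101110010100 | 1Δ
t=4: Δ0=101110010100 Δ1=101111010100 Δ2=101111000100 Δ3=101111000110 | 3Δ
t=5: Δ0=101111000110 Δ1=100110000110 | 1Δ

3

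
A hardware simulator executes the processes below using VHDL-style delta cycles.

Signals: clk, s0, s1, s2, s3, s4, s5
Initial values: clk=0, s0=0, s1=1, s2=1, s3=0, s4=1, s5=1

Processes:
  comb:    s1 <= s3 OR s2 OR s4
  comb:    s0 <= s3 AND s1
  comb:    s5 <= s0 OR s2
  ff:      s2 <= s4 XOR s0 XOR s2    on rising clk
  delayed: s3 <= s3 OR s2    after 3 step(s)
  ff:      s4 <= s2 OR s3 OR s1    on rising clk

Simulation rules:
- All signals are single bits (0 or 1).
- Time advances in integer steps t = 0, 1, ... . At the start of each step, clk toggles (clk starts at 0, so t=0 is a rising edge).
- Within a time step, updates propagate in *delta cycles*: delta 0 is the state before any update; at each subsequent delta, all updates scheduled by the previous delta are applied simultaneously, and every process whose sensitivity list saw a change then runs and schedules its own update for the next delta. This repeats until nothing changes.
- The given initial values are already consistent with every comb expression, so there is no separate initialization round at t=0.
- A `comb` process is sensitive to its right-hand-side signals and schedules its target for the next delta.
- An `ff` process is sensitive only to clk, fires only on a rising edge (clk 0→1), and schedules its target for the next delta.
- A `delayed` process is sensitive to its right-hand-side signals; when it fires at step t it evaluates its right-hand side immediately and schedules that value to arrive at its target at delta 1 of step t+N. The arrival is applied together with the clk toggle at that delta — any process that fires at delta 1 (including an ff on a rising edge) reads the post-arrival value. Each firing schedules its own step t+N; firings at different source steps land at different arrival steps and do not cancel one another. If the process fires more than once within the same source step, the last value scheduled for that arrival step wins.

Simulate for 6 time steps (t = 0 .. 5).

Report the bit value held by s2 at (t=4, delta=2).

0

t=0 Δ0: s1=1 clk=0 s0=0 s4=1 s5=1 s3=0 s2=1
  Δ1: clk:0→1
  Δ2: s2:1→0
  Δ3: s5:1→0
  (3Δ to stable)
t=1 Δ0: s1=1 clk=1 s0=0 s4=1 s5=0 s3=0 s2=0
  Δ1: clk:1→0
  (1Δ to stable)
t=2 Δ0: s1=1 clk=0 s0=0 s4=1 s5=0 s3=0 s2=0
  Δ1: clk:0→1
  Δ2: s2:0→1
  Δ3: s5:0→1
  (3Δ to stable)
t=3 Δ0: s1=1 clk=1 s0=0 s4=1 s5=1 s3=0 s2=1
  Δ1: clk:1→0
  (1Δ to stable)
t=4 Δ0: s1=1 clk=0 s0=0 s4=1 s5=1 s3=0 s2=1
  Δ1: clk:0→1
  Δ2: s2:1→0
  Δ3: s5:1→0
  (3Δ to stable)
t=5 Δ0: s1=1 clk=1 s0=0 s4=1 s5=0 s3=0 s2=0
  Δ1: clk:1→0, s3:0→1
  Δ2: s0:0→1
  Δ3: s5:0→1
  (3Δ to stable)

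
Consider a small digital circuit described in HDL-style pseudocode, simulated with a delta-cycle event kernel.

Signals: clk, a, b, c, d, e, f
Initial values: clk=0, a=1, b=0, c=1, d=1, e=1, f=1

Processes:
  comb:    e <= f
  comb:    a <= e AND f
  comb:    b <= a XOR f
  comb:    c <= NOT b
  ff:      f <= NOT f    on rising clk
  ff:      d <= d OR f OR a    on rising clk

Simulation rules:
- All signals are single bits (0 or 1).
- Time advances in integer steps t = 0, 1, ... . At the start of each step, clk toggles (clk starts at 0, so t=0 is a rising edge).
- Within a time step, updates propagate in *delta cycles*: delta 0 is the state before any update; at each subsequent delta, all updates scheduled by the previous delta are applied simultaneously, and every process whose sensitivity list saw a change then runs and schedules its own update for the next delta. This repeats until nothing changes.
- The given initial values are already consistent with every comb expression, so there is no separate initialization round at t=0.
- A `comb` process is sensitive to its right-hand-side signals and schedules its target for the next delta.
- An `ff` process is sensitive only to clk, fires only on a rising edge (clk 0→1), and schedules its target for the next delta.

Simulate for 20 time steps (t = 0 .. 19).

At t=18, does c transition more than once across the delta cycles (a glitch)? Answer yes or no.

t=0 Δ0: f=1 b=0 d=1 e=1 c=1 clk=0 a=1
  Δ1: clk:0→1
  Δ2: f:1→0
  Δ3: b:0→1, e:1→0, a:1→0
  Δ4: b:1→0, c:1→0
  Δ5: c:0→1
  (5Δ to stable)
t=1 Δ0: f=0 b=0 d=1 e=0 c=1 clk=1 a=0
  Δ1: clk:1→0
  (1Δ to stable)
t=2 Δ0: f=0 b=0 d=1 e=0 c=1 clk=0 a=0
  Δ1: clk:0→1
  Δ2: f:0→1
  Δ3: b:0→1, e:0→1
  Δ4: c:1→0, a:0→1
  Δ5: b:1→0
  Δ6: c:0→1
  (6Δ to stable)
t=3 Δ0: f=1 b=0 d=1 e=1 c=1 clk=1 a=1
  Δ1: clk:1→0
  (1Δ to stable)
t=4 Δ0: f=1 b=0 d=1 e=1 c=1 clk=0 a=1
  Δ1: clk:0→1
  Δ2: f:1→0
  Δ3: b:0→1, e:1→0, a:1→0
  Δ4: b:1→0, c:1→0
  Δ5: c:0→1
  (5Δ to stable)
t=5 Δ0: f=0 b=0 d=1 e=0 c=1 clk=1 a=0
  Δ1: clk:1→0
  (1Δ to stable)
t=6 Δ0: f=0 b=0 d=1 e=0 c=1 clk=0 a=0
  Δ1: clk:0→1
  Δ2: f:0→1
  Δ3: b:0→1, e:0→1
  Δ4: c:1→0, a:0→1
  Δ5: b:1→0
  Δ6: c:0→1
  (6Δ to stable)
t=7 Δ0: f=1 b=0 d=1 e=1 c=1 clk=1 a=1
  Δ1: clk:1→0
  (1Δ to stable)
t=8 Δ0: f=1 b=0 d=1 e=1 c=1 clk=0 a=1
  Δ1: clk:0→1
  Δ2: f:1→0
  Δ3: b:0→1, e:1→0, a:1→0
  Δ4: b:1→0, c:1→0
  Δ5: c:0→1
  (5Δ to stable)
t=9 Δ0: f=0 b=0 d=1 e=0 c=1 clk=1 a=0
  Δ1: clk:1→0
  (1Δ to stable)
t=10 Δ0: f=0 b=0 d=1 e=0 c=1 clk=0 a=0
  Δ1: clk:0→1
  Δ2: f:0→1
  Δ3: b:0→1, e:0→1
  Δ4: c:1→0, a:0→1
  Δ5: b:1→0
  Δ6: c:0→1
  (6Δ to stable)
t=11 Δ0: f=1 b=0 d=1 e=1 c=1 clk=1 a=1
  Δ1: clk:1→0
  (1Δ to stable)
t=12 Δ0: f=1 b=0 d=1 e=1 c=1 clk=0 a=1
  Δ1: clk:0→1
  Δ2: f:1→0
  Δ3: b:0→1, e:1→0, a:1→0
  Δ4: b:1→0, c:1→0
  Δ5: c:0→1
  (5Δ to stable)
t=13 Δ0: f=0 b=0 d=1 e=0 c=1 clk=1 a=0
  Δ1: clk:1→0
  (1Δ to stable)
t=14 Δ0: f=0 b=0 d=1 e=0 c=1 clk=0 a=0
  Δ1: clk:0→1
  Δ2: f:0→1
  Δ3: b:0→1, e:0→1
  Δ4: c:1→0, a:0→1
  Δ5: b:1→0
  Δ6: c:0→1
  (6Δ to stable)
t=15 Δ0: f=1 b=0 d=1 e=1 c=1 clk=1 a=1
  Δ1: clk:1→0
  (1Δ to stable)
t=16 Δ0: f=1 b=0 d=1 e=1 c=1 clk=0 a=1
  Δ1: clk:0→1
  Δ2: f:1→0
  Δ3: b:0→1, e:1→0, a:1→0
  Δ4: b:1→0, c:1→0
  Δ5: c:0→1
  (5Δ to stable)
t=17 Δ0: f=0 b=0 d=1 e=0 c=1 clk=1 a=0
  Δ1: clk:1→0
  (1Δ to stable)
t=18 Δ0: f=0 b=0 d=1 e=0 c=1 clk=0 a=0
  Δ1: clk:0→1
  Δ2: f:0→1
  Δ3: b:0→1, e:0→1
  Δ4: c:1→0, a:0→1
  Δ5: b:1→0
  Δ6: c:0→1
  (6Δ to stable)
t=19 Δ0: f=1 b=0 d=1 e=1 c=1 clk=1 a=1
  Δ1: clk:1→0
  (1Δ to stable)

yes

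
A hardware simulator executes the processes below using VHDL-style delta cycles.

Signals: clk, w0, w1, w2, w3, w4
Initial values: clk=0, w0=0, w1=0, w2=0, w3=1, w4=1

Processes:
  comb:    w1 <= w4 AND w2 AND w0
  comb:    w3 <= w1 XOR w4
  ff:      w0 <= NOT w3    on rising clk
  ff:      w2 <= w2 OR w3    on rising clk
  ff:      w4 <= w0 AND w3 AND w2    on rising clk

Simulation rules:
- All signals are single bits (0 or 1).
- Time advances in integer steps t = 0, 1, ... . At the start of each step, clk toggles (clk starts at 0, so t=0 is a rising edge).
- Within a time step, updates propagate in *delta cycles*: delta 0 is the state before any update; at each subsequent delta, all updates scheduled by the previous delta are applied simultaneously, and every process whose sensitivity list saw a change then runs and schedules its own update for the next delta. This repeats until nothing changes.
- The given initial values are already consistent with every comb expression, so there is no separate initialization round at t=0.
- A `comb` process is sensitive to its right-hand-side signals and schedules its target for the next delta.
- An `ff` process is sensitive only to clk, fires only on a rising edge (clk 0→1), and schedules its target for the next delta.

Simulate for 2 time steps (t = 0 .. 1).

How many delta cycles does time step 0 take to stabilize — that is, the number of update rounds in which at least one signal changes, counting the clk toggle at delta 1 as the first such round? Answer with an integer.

3

t0.Δ0 w0=0 w4=1 w3=1 w1=0 w2=0 clk=0
t0.Δ1 w0=0 w4=1 w3=1 w1=0 w2=0 clk=1
t0.Δ2 w0=0 w4=0 w3=1 w1=0 w2=1 clk=1
t0.Δ3 w0=0 w4=0 w3=0 w1=0 w2=1 clk=1
t1.Δ0 w0=0 w4=0 w3=0 w1=0 w2=1 clk=1
t1.Δ1 w0=0 w4=0 w3=0 w1=0 w2=1 clk=0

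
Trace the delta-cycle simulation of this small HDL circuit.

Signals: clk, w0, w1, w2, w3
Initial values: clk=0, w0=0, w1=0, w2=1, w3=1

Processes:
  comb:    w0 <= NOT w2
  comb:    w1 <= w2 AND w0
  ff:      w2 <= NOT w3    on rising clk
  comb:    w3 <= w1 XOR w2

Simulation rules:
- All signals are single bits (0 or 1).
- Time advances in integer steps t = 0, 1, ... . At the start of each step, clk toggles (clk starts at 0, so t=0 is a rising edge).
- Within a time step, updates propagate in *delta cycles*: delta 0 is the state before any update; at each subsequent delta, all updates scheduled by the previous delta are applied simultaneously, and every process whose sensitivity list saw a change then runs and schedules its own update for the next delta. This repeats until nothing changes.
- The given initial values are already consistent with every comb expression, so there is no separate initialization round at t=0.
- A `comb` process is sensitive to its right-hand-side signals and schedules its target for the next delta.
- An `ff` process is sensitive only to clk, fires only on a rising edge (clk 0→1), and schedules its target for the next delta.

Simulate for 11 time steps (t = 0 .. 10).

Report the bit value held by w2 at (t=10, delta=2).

t0.Δ0 w0=0 w2=1 clk=0 w3=1 w1=0
t0.Δ1 w0=0 w2=1 clk=1 w3=1 w1=0
t0.Δ2 w0=0 w2=0 clk=1 w3=1 w1=0
t0.Δ3 w0=1 w2=0 clk=1 w3=0 w1=0
t1.Δ0 w0=1 w2=0 clk=1 w3=0 w1=0
t1.Δ1 w0=1 w2=0 clk=0 w3=0 w1=0
t2.Δ0 w0=1 w2=0 clk=0 w3=0 w1=0
t2.Δ1 w0=1 w2=0 clk=1 w3=0 w1=0
t2.Δ2 w0=1 w2=1 clk=1 w3=0 w1=0
t2.Δ3 w0=0 w2=1 clk=1 w3=1 w1=1
t2.Δ4 w0=0 w2=1 clk=1 w3=0 w1=0
t2.Δ5 w0=0 w2=1 clk=1 w3=1 w1=0
t3.Δ0 w0=0 w2=1 clk=1 w3=1 w1=0
t3.Δ1 w0=0 w2=1 clk=0 w3=1 w1=0
t4.Δ0 w0=0 w2=1 clk=0 w3=1 w1=0
t4.Δ1 w0=0 w2=1 clk=1 w3=1 w1=0
t4.Δ2 w0=0 w2=0 clk=1 w3=1 w1=0
t4.Δ3 w0=1 w2=0 clk=1 w3=0 w1=0
t5.Δ0 w0=1 w2=0 clk=1 w3=0 w1=0
t5.Δ1 w0=1 w2=0 clk=0 w3=0 w1=0
t6.Δ0 w0=1 w2=0 clk=0 w3=0 w1=0
t6.Δ1 w0=1 w2=0 clk=1 w3=0 w1=0
t6.Δ2 w0=1 w2=1 clk=1 w3=0 w1=0
t6.Δ3 w0=0 w2=1 clk=1 w3=1 w1=1
t6.Δ4 w0=0 w2=1 clk=1 w3=0 w1=0
t6.Δ5 w0=0 w2=1 clk=1 w3=1 w1=0
t7.Δ0 w0=0 w2=1 clk=1 w3=1 w1=0
t7.Δ1 w0=0 w2=1 clk=0 w3=1 w1=0
t8.Δ0 w0=0 w2=1 clk=0 w3=1 w1=0
t8.Δ1 w0=0 w2=1 clk=1 w3=1 w1=0
t8.Δ2 w0=0 w2=0 clk=1 w3=1 w1=0
t8.Δ3 w0=1 w2=0 clk=1 w3=0 w1=0
t9.Δ0 w0=1 w2=0 clk=1 w3=0 w1=0
t9.Δ1 w0=1 w2=0 clk=0 w3=0 w1=0
t10.Δ0 w0=1 w2=0 clk=0 w3=0 w1=0
t10.Δ1 w0=1 w2=0 clk=1 w3=0 w1=0
t10.Δ2 w0=1 w2=1 clk=1 w3=0 w1=0
t10.Δ3 w0=0 w2=1 clk=1 w3=1 w1=1
t10.Δ4 w0=0 w2=1 clk=1 w3=0 w1=0
t10.Δ5 w0=0 w2=1 clk=1 w3=1 w1=0

1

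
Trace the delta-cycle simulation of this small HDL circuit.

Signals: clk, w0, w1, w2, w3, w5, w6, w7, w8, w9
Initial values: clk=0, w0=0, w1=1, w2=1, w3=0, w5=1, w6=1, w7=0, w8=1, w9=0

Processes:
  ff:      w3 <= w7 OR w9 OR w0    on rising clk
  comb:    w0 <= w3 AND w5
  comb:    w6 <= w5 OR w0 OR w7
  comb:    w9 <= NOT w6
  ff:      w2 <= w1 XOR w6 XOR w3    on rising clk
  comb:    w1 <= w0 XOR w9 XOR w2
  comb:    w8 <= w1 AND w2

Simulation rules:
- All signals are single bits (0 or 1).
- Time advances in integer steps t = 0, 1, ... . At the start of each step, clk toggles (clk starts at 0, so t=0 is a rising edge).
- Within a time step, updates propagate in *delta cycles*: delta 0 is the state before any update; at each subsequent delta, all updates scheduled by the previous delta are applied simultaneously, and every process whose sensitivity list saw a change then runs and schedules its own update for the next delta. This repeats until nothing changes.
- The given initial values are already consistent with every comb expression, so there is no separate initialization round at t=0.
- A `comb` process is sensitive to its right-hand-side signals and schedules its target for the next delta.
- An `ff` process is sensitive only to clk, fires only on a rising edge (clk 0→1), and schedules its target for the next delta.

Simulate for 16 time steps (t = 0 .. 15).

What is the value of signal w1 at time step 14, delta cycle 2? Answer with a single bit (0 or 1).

[bits: w1,w7,w8,clk,w0,w9,w3,w5,w6,w2]
t=0: Δ0=1010000111 Δ1=1011000111 Δ2=1011000110 Δ3=0001000110 | 3Δ
t=1: Δ0=0001000110 Δ1=0000000110 | 1Δ
t=2: Δ0=0000000110 Δ1=0001000110 Δ2=0001000111 Δ3=1001000111 Δ4=1011000111 | 4Δ
t=3: Δ0=1011000111 Δ1=1010000111 | 1Δ
t=4: Δ0=1010000111 Δ1=1011000111 Δ2=1011000110 Δ3=0001000110 | 3Δ
t=5: Δ0=0001000110 Δ1=0000000110 | 1Δ
t=6: Δ0=0000000110 Δ1=0001000110 Δ2=0001000111 Δ3=1001000111 Δ4=1011000111 | 4Δ
t=7: Δ0=1011000111 Δ1=1010000111 | 1Δ
t=8: Δ0=1010000111 Δ1=1011000111 Δ2=1011000110 Δ3=0001000110 | 3Δ
t=9: Δ0=0001000110 Δ1=0000000110 | 1Δ
t=10: Δ0=0000000110 Δ1=0001000110 Δ2=0001000111 Δ3=1001000111 Δ4=1011000111 | 4Δ
t=11: Δ0=1011000111 Δ1=1010000111 | 1Δ
t=12: Δ0=1010000111 Δ1=1011000111 Δ2=1011000110 Δ3=0001000110 | 3Δ
t=13: Δ0=0001000110 Δ1=0000000110 | 1Δ
t=14: Δ0=0000000110 Δ1=0001000110 Δ2=0001000111 Δ3=1001000111 Δ4=1011000111 | 4Δ
t=15: Δ0=1011000111 Δ1=1010000111 | 1Δ

0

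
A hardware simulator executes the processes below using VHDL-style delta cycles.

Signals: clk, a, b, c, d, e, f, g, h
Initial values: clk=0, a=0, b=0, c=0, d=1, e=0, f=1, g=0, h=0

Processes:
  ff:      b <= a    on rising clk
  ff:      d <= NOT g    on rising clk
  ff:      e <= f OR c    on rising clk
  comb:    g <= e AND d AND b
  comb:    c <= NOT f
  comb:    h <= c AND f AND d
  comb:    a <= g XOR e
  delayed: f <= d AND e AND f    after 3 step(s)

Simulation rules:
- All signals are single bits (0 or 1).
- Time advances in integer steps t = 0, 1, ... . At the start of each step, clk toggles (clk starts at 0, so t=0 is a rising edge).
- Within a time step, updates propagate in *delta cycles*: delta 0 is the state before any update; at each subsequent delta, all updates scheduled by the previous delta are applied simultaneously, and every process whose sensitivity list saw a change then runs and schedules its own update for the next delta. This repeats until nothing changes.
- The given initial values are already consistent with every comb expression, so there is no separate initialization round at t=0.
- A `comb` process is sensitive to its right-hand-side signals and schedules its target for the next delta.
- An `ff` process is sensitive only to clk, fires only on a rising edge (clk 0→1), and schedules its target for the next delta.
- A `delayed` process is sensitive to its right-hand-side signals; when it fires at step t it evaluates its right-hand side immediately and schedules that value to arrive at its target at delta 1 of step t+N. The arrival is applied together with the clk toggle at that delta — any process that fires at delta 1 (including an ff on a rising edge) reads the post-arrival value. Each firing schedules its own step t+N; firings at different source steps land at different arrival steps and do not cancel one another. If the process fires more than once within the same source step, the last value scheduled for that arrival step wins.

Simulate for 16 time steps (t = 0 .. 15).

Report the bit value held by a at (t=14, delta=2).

1

t=0 Δ0: d=1 clk=0 c=0 b=0 a=0 e=0 f=1 g=0 h=0
  Δ1: clk:0→1
  Δ2: e:0→1
  Δ3: a:0→1
  (3Δ to stable)
t=1 Δ0: d=1 clk=1 c=0 b=0 a=1 e=1 f=1 g=0 h=0
  Δ1: clk:1→0
  (1Δ to stable)
t=2 Δ0: d=1 clk=0 c=0 b=0 a=1 e=1 f=1 g=0 h=0
  Δ1: clk:0→1
  Δ2: b:0→1
  Δ3: g:0→1
  Δ4: a:1→0
  (4Δ to stable)
t=3 Δ0: d=1 clk=1 c=0 b=1 a=0 e=1 f=1 g=1 h=0
  Δ1: clk:1→0
  (1Δ to stable)
t=4 Δ0: d=1 clk=0 c=0 b=1 a=0 e=1 f=1 g=1 h=0
  Δ1: clk:0→1
  Δ2: d:1→0, b:1→0
  Δ3: g:1→0
  Δ4: a:0→1
  (4Δ to stable)
t=5 Δ0: d=0 clk=1 c=0 b=0 a=1 e=1 f=1 g=0 h=0
  Δ1: clk:1→0
  (1Δ to stable)
t=6 Δ0: d=0 clk=0 c=0 b=0 a=1 e=1 f=1 g=0 h=0
  Δ1: clk:0→1
  Δ2: d:0→1, b:0→1
  Δ3: g:0→1
  Δ4: a:1→0
  (4Δ to stable)
t=7 Δ0: d=1 clk=1 c=0 b=1 a=0 e=1 f=1 g=1 h=0
  Δ1: clk:1→0, f:1→0
  Δ2: c:0→1
  (2Δ to stable)
t=8 Δ0: d=1 clk=0 c=1 b=1 a=0 e=1 f=0 g=1 h=0
  Δ1: clk:0→1
  Δ2: d:1→0, b:1→0
  Δ3: g:1→0
  Δ4: a:0→1
  (4Δ to stable)
t=9 Δ0: d=0 clk=1 c=1 b=0 a=1 e=1 f=0 g=0 h=0
  Δ1: clk:1→0, f:0→1
  Δ2: c:1→0
  (2Δ to stable)
t=10 Δ0: d=0 clk=0 c=0 b=0 a=1 e=1 f=1 g=0 h=0
  Δ1: clk:0→1, f:1→0
  Δ2: d:0→1, c:0→1, b:0→1, e:1→0
  Δ3: a:1→0
  (3Δ to stable)
t=11 Δ0: d=1 clk=1 c=1 b=1 a=0 e=0 f=0 g=0 h=0
  Δ1: clk:1→0
  (1Δ to stable)
t=12 Δ0: d=1 clk=0 c=1 b=1 a=0 e=0 f=0 g=0 h=0
  Δ1: clk:0→1
  Δ2: b:1→0, e:0→1
  Δ3: a:0→1
  (3Δ to stable)
t=13 Δ0: d=1 clk=1 c=1 b=0 a=1 e=1 f=0 g=0 h=0
  Δ1: clk:1→0
  (1Δ to stable)
t=14 Δ0: d=1 clk=0 c=1 b=0 a=1 e=1 f=0 g=0 h=0
  Δ1: clk:0→1
  Δ2: b:0→1
  Δ3: g:0→1
  Δ4: a:1→0
  (4Δ to stable)
t=15 Δ0: d=1 clk=1 c=1 b=1 a=0 e=1 f=0 g=1 h=0
  Δ1: clk:1→0
  (1Δ to stable)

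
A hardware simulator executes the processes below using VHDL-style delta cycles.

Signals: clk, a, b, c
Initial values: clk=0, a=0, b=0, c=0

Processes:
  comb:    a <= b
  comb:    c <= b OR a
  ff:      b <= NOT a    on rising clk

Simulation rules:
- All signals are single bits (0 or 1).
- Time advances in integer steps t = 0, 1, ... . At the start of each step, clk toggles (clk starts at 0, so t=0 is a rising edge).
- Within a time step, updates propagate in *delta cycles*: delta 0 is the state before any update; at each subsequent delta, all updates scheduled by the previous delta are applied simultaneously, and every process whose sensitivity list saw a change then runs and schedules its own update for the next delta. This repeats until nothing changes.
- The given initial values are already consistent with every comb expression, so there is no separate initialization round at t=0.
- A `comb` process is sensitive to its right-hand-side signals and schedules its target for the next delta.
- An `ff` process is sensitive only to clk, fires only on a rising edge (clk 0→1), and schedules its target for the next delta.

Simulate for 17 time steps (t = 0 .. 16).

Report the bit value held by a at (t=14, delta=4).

0

t0.Δ0 clk=0 c=0 b=0 a=0
t0.Δ1 clk=1 c=0 b=0 a=0
t0.Δ2 clk=1 c=0 b=1 a=0
t0.Δ3 clk=1 c=1 b=1 a=1
t1.Δ0 clk=1 c=1 b=1 a=1
t1.Δ1 clk=0 c=1 b=1 a=1
t2.Δ0 clk=0 c=1 b=1 a=1
t2.Δ1 clk=1 c=1 b=1 a=1
t2.Δ2 clk=1 c=1 b=0 a=1
t2.Δ3 clk=1 c=1 b=0 a=0
t2.Δ4 clk=1 c=0 b=0 a=0
t3.Δ0 clk=1 c=0 b=0 a=0
t3.Δ1 clk=0 c=0 b=0 a=0
t4.Δ0 clk=0 c=0 b=0 a=0
t4.Δ1 clk=1 c=0 b=0 a=0
t4.Δ2 clk=1 c=0 b=1 a=0
t4.Δ3 clk=1 c=1 b=1 a=1
t5.Δ0 clk=1 c=1 b=1 a=1
t5.Δ1 clk=0 c=1 b=1 a=1
t6.Δ0 clk=0 c=1 b=1 a=1
t6.Δ1 clk=1 c=1 b=1 a=1
t6.Δ2 clk=1 c=1 b=0 a=1
t6.Δ3 clk=1 c=1 b=0 a=0
t6.Δ4 clk=1 c=0 b=0 a=0
t7.Δ0 clk=1 c=0 b=0 a=0
t7.Δ1 clk=0 c=0 b=0 a=0
t8.Δ0 clk=0 c=0 b=0 a=0
t8.Δ1 clk=1 c=0 b=0 a=0
t8.Δ2 clk=1 c=0 b=1 a=0
t8.Δ3 clk=1 c=1 b=1 a=1
t9.Δ0 clk=1 c=1 b=1 a=1
t9.Δ1 clk=0 c=1 b=1 a=1
t10.Δ0 clk=0 c=1 b=1 a=1
t10.Δ1 clk=1 c=1 b=1 a=1
t10.Δ2 clk=1 c=1 b=0 a=1
t10.Δ3 clk=1 c=1 b=0 a=0
t10.Δ4 clk=1 c=0 b=0 a=0
t11.Δ0 clk=1 c=0 b=0 a=0
t11.Δ1 clk=0 c=0 b=0 a=0
t12.Δ0 clk=0 c=0 b=0 a=0
t12.Δ1 clk=1 c=0 b=0 a=0
t12.Δ2 clk=1 c=0 b=1 a=0
t12.Δ3 clk=1 c=1 b=1 a=1
t13.Δ0 clk=1 c=1 b=1 a=1
t13.Δ1 clk=0 c=1 b=1 a=1
t14.Δ0 clk=0 c=1 b=1 a=1
t14.Δ1 clk=1 c=1 b=1 a=1
t14.Δ2 clk=1 c=1 b=0 a=1
t14.Δ3 clk=1 c=1 b=0 a=0
t14.Δ4 clk=1 c=0 b=0 a=0
t15.Δ0 clk=1 c=0 b=0 a=0
t15.Δ1 clk=0 c=0 b=0 a=0
t16.Δ0 clk=0 c=0 b=0 a=0
t16.Δ1 clk=1 c=0 b=0 a=0
t16.Δ2 clk=1 c=0 b=1 a=0
t16.Δ3 clk=1 c=1 b=1 a=1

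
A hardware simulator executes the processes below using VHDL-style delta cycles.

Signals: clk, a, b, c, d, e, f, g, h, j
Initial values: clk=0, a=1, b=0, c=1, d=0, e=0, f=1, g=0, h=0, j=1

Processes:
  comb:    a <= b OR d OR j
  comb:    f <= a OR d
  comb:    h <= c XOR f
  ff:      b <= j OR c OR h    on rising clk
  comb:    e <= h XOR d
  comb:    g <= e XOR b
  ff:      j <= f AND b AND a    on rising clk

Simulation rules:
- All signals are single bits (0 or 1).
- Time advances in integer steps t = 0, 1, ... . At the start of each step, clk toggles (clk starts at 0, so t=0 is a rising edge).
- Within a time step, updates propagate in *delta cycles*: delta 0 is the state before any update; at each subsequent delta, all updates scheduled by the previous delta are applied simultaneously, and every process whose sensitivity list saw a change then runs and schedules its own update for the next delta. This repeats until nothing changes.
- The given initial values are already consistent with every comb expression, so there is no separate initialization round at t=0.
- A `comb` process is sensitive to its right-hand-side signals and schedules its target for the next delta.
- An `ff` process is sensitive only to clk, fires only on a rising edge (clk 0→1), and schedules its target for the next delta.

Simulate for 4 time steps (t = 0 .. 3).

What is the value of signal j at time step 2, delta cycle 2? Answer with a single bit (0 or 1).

t0.Δ0 d=0 g=0 h=0 a=1 e=0 clk=0 j=1 c=1 f=1 b=0
t0.Δ1 d=0 g=0 h=0 a=1 e=0 clk=1 j=1 c=1 f=1 b=0
t0.Δ2 d=0 g=0 h=0 a=1 e=0 clk=1 j=0 c=1 f=1 b=1
t0.Δ3 d=0 g=1 h=0 a=1 e=0 clk=1 j=0 c=1 f=1 b=1
t1.Δ0 d=0 g=1 h=0 a=1 e=0 clk=1 j=0 c=1 f=1 b=1
t1.Δ1 d=0 g=1 h=0 a=1 e=0 clk=0 j=0 c=1 f=1 b=1
t2.Δ0 d=0 g=1 h=0 a=1 e=0 clk=0 j=0 c=1 f=1 b=1
t2.Δ1 d=0 g=1 h=0 a=1 e=0 clk=1 j=0 c=1 f=1 b=1
t2.Δ2 d=0 g=1 h=0 a=1 e=0 clk=1 j=1 c=1 f=1 b=1
t3.Δ0 d=0 g=1 h=0 a=1 e=0 clk=1 j=1 c=1 f=1 b=1
t3.Δ1 d=0 g=1 h=0 a=1 e=0 clk=0 j=1 c=1 f=1 b=1

1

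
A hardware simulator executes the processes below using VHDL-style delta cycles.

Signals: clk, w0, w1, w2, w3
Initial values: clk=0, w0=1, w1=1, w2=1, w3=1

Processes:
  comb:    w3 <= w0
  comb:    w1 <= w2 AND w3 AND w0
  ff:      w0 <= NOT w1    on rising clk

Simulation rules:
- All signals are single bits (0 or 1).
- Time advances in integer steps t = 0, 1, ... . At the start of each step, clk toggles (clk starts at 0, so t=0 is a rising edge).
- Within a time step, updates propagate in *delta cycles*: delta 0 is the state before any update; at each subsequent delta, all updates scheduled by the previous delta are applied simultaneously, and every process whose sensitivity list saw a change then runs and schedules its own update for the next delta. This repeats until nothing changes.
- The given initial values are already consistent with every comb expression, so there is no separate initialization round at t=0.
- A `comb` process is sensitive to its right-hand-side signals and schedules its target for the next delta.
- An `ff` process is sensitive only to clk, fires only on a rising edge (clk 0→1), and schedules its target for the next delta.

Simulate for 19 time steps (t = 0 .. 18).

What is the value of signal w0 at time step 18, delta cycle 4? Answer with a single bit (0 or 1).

1

t=0 Δ0: clk=0 w0=1 w2=1 w3=1 w1=1
  Δ1: clk:0→1
  Δ2: w0:1→0
  Δ3: w3:1→0, w1:1→0
  (3Δ to stable)
t=1 Δ0: clk=1 w0=0 w2=1 w3=0 w1=0
  Δ1: clk:1→0
  (1Δ to stable)
t=2 Δ0: clk=0 w0=0 w2=1 w3=0 w1=0
  Δ1: clk:0→1
  Δ2: w0:0→1
  Δ3: w3:0→1
  Δ4: w1:0→1
  (4Δ to stable)
t=3 Δ0: clk=1 w0=1 w2=1 w3=1 w1=1
  Δ1: clk:1→0
  (1Δ to stable)
t=4 Δ0: clk=0 w0=1 w2=1 w3=1 w1=1
  Δ1: clk:0→1
  Δ2: w0:1→0
  Δ3: w3:1→0, w1:1→0
  (3Δ to stable)
t=5 Δ0: clk=1 w0=0 w2=1 w3=0 w1=0
  Δ1: clk:1→0
  (1Δ to stable)
t=6 Δ0: clk=0 w0=0 w2=1 w3=0 w1=0
  Δ1: clk:0→1
  Δ2: w0:0→1
  Δ3: w3:0→1
  Δ4: w1:0→1
  (4Δ to stable)
t=7 Δ0: clk=1 w0=1 w2=1 w3=1 w1=1
  Δ1: clk:1→0
  (1Δ to stable)
t=8 Δ0: clk=0 w0=1 w2=1 w3=1 w1=1
  Δ1: clk:0→1
  Δ2: w0:1→0
  Δ3: w3:1→0, w1:1→0
  (3Δ to stable)
t=9 Δ0: clk=1 w0=0 w2=1 w3=0 w1=0
  Δ1: clk:1→0
  (1Δ to stable)
t=10 Δ0: clk=0 w0=0 w2=1 w3=0 w1=0
  Δ1: clk:0→1
  Δ2: w0:0→1
  Δ3: w3:0→1
  Δ4: w1:0→1
  (4Δ to stable)
t=11 Δ0: clk=1 w0=1 w2=1 w3=1 w1=1
  Δ1: clk:1→0
  (1Δ to stable)
t=12 Δ0: clk=0 w0=1 w2=1 w3=1 w1=1
  Δ1: clk:0→1
  Δ2: w0:1→0
  Δ3: w3:1→0, w1:1→0
  (3Δ to stable)
t=13 Δ0: clk=1 w0=0 w2=1 w3=0 w1=0
  Δ1: clk:1→0
  (1Δ to stable)
t=14 Δ0: clk=0 w0=0 w2=1 w3=0 w1=0
  Δ1: clk:0→1
  Δ2: w0:0→1
  Δ3: w3:0→1
  Δ4: w1:0→1
  (4Δ to stable)
t=15 Δ0: clk=1 w0=1 w2=1 w3=1 w1=1
  Δ1: clk:1→0
  (1Δ to stable)
t=16 Δ0: clk=0 w0=1 w2=1 w3=1 w1=1
  Δ1: clk:0→1
  Δ2: w0:1→0
  Δ3: w3:1→0, w1:1→0
  (3Δ to stable)
t=17 Δ0: clk=1 w0=0 w2=1 w3=0 w1=0
  Δ1: clk:1→0
  (1Δ to stable)
t=18 Δ0: clk=0 w0=0 w2=1 w3=0 w1=0
  Δ1: clk:0→1
  Δ2: w0:0→1
  Δ3: w3:0→1
  Δ4: w1:0→1
  (4Δ to stable)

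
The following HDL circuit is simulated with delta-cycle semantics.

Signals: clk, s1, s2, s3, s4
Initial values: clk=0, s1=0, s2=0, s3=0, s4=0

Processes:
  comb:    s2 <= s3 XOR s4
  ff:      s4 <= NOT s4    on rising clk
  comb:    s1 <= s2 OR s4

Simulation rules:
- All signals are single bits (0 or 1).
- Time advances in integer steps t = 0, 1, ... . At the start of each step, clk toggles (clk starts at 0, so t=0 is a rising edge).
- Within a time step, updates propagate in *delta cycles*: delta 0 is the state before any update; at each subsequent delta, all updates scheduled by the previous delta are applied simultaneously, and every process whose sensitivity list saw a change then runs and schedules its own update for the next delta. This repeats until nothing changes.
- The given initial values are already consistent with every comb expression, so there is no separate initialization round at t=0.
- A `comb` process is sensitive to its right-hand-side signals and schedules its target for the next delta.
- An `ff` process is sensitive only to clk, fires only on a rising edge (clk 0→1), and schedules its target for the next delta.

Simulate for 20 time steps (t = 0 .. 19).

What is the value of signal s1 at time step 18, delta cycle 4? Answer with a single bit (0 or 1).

0

[bits: s3,clk,s2,s4,s1]
t=0: Δ0=00000 Δ1=01000 Δ2=01010 Δ3=01111 | 3Δ
t=1: Δ0=01111 Δ1=00111 | 1Δ
t=2: Δ0=00111 Δ1=01111 Δ2=01101 Δ3=01001 Δ4=01000 | 4Δ
t=3: Δ0=01000 Δ1=00000 | 1Δ
t=4: Δ0=00000 Δ1=01000 Δ2=01010 Δ3=01111 | 3Δ
t=5: Δ0=01111 Δ1=00111 | 1Δ
t=6: Δ0=00111 Δ1=01111 Δ2=01101 Δ3=01001 Δ4=01000 | 4Δ
t=7: Δ0=01000 Δ1=00000 | 1Δ
t=8: Δ0=00000 Δ1=01000 Δ2=01010 Δ3=01111 | 3Δ
t=9: Δ0=01111 Δ1=00111 | 1Δ
t=10: Δ0=00111 Δ1=01111 Δ2=01101 Δ3=01001 Δ4=01000 | 4Δ
t=11: Δ0=01000 Δ1=00000 | 1Δ
t=12: Δ0=00000 Δ1=01000 Δ2=01010 Δ3=01111 | 3Δ
t=13: Δ0=01111 Δ1=00111 | 1Δ
t=14: Δ0=00111 Δ1=01111 Δ2=01101 Δ3=01001 Δ4=01000 | 4Δ
t=15: Δ0=01000 Δ1=00000 | 1Δ
t=16: Δ0=00000 Δ1=01000 Δ2=01010 Δ3=01111 | 3Δ
t=17: Δ0=01111 Δ1=00111 | 1Δ
t=18: Δ0=00111 Δ1=01111 Δ2=01101 Δ3=01001 Δ4=01000 | 4Δ
t=19: Δ0=01000 Δ1=00000 | 1Δ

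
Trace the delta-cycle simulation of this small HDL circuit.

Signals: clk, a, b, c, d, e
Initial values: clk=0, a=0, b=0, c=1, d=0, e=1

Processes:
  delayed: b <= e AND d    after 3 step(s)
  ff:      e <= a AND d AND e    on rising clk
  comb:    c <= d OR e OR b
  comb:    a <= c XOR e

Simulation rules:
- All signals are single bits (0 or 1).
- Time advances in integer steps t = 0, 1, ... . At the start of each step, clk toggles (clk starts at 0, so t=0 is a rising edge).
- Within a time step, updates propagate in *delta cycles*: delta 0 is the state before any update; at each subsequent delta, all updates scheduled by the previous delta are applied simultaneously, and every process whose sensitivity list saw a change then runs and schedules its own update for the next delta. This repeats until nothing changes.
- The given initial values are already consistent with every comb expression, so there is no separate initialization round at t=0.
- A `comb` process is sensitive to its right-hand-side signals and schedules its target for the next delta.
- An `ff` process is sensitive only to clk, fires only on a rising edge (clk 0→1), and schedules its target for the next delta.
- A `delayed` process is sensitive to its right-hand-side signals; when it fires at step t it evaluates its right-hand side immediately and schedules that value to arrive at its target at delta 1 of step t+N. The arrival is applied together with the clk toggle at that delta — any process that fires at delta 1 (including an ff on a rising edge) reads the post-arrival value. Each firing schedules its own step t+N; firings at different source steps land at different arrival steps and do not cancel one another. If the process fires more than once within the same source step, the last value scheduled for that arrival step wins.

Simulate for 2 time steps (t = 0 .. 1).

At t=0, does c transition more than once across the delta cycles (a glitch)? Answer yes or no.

t=0 Δ0: e=1 d=0 clk=0 a=0 c=1 b=0
  Δ1: clk:0→1
  Δ2: e:1→0
  Δ3: a:0→1, c:1→0
  Δ4: a:1→0
  (4Δ to stable)
t=1 Δ0: e=0 d=0 clk=1 a=0 c=0 b=0
  Δ1: clk:1→0
  (1Δ to stable)

no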